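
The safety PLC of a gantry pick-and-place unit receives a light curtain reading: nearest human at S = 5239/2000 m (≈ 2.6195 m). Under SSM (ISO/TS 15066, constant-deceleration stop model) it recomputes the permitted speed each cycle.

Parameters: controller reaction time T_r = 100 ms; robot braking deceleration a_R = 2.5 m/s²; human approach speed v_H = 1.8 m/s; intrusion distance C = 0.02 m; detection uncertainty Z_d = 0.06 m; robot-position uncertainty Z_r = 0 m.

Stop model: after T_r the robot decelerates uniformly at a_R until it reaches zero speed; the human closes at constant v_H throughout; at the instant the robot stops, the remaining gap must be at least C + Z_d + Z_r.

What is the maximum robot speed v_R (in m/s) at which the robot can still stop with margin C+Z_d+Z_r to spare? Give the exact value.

quadratic (1/5)·v² + (41/50)·v + (-4719/2000) = 0
  disc = (41/50)² − 4·(1/5)·(-4719/2000) = 64/25 ; √disc = 8/5
  v_R = (−(41/50) + 8/5) / (2·(1/5)) = 39/20 m/s
check:
T_s = v_R/a_R = (39/20)/(5/2) = 0.7800 s
reaction-phase robot travel = 1.9500·0.1000 = 0.1950 m
robot covers 1.9500·0.7800 − ½·2.5000·0.7800² = 0.7605 m while stopping
person approaches 1.8000·(0.1000+0.7800) = 1.5840 m
residual clearance needed = 0.0200+0.0600+0.0000 = 0.0800 m
sum ≈ 0.1950+0.7605+1.5840+0.0800 ≈ 2.6195 m = S ✓

v_R_max = 39/20 m/s = 1.9500 m/s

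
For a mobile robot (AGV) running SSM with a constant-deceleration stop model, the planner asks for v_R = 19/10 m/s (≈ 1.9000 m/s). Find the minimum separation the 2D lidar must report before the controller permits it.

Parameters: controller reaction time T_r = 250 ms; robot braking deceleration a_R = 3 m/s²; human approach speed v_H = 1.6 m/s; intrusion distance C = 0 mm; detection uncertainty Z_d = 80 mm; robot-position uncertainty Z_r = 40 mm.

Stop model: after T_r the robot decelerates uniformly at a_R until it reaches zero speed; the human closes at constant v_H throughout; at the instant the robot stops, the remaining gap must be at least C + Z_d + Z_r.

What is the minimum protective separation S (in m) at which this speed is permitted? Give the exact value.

braking lasts T_s = (19/10)/3 = 0.6333 s
reaction-phase robot travel = 1.9000·0.2500 = 0.4750 m
robot covers 1.9000·0.6333 − ½·3.0000·0.6333² = 0.6017 m while stopping
person approaches 1.6000·(0.2500+0.6333) = 1.4133 m
margins: 0.0000+0.0800+0.0400 = 0.1200 m
S_min ≈ 0.4750+0.6017+1.4133+0.1200  ⇒  S_min = 261/100 m

S_min = 261/100 m = 2.6100 m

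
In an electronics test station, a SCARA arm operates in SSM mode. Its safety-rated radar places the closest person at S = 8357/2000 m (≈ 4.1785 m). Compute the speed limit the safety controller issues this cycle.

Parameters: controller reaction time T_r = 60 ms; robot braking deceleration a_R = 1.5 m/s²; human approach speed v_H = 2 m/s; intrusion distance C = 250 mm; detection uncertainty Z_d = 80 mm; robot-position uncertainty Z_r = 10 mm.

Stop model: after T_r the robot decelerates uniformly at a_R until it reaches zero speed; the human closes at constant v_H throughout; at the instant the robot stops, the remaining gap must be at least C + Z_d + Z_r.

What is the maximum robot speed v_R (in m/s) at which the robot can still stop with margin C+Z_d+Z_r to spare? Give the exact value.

v_R_max = 37/20 m/s = 1.8500 m/s

collect terms ⇒ (1/3)·v_R² + (209/150)·v_R + (-7437/2000) = 0
  disc = (209/150)² − 4·(1/3)·(-7437/2000) = 38809/5625 ; √disc = 197/75
  v_R = (−(209/150) + 197/75) / (2·(1/3)) = 37/20 m/s
check:
T_s = v_R/a_R = (37/20)/(3/2) = 1.2333 s
robot in T_r: 1.8500·0.0600 = 0.1110 m
braking distance = 1.8500²/(2·1.5000) = 1.1408 m
human over T_r+T_s: 2.0000·(0.0600+1.2333) = 2.5867 m
C+Z_d+Z_r = 0.2500+0.0800+0.0100 = 0.3400 m
sum ≈ 0.1110+1.1408+2.5867+0.3400 ≈ 4.1785 m = S ✓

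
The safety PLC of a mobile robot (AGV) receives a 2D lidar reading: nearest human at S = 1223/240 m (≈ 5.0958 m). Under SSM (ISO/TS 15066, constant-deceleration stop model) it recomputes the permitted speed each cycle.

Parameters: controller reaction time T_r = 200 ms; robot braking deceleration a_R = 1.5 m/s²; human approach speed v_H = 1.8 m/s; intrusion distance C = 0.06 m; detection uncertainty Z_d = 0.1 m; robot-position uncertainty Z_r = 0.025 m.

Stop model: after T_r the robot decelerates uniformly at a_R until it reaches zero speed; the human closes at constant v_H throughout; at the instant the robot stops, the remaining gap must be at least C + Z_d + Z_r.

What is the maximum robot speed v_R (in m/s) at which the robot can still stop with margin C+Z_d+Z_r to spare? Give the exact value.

v_R_max = 43/20 m/s = 2.1500 m/s

at the boundary: (1/3)·v² + (7/5)·v + (-5461/1200) = 0
  disc = (7/5)² − 4·(1/3)·(-5461/1200) = 289/36 ; √disc = 17/6
  v_R = (−(7/5) + 17/6) / (2·(1/3)) = 43/20 m/s
check:
braking lasts T_s = (43/20)/(3/2) = 1.4333 s
reaction-phase robot travel = 2.1500·0.2000 = 0.4300 m
robot under decel: 2.1500²/(2·1.5000) = 1.5408 m
human over T_r+T_s: 1.8000·(0.2000+1.4333) = 2.9400 m
residual clearance needed = 0.0600+0.1000+0.0250 = 0.1850 m
sum ≈ 0.4300+1.5408+2.9400+0.1850 ≈ 5.0958 m = S ✓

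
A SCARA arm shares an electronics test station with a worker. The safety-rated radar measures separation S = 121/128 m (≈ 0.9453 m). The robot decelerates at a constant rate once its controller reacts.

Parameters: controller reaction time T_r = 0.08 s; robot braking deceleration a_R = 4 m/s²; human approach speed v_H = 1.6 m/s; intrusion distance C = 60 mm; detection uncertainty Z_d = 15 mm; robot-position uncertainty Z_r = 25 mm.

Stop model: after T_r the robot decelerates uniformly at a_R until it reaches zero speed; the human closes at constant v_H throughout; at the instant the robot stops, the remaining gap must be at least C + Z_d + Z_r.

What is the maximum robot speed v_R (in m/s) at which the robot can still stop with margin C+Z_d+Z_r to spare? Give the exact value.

v_R_max = 23/20 m/s = 1.1500 m/s

collect terms ⇒ (1/8)·v_R² + (12/25)·v_R + (-11477/16000) = 0
  disc = (12/25)² − 4·(1/8)·(-11477/16000) = 94249/160000 ; √disc = 307/400
  v_R = (−(12/25) + 307/400) / (2·(1/8)) = 23/20 m/s
check:
braking lasts T_s = (23/20)/4 = 0.2875 s
reaction-phase robot travel = 1.1500·0.0800 = 0.0920 m
robot under decel: 1.1500²/(2·4.0000) = 0.1653 m
human closes 1.6000·0.3675 = 0.5880 m
C+Z_d+Z_r = 0.0600+0.0150+0.0250 = 0.1000 m
sum ≈ 0.0920+0.1653+0.5880+0.1000 ≈ 0.9453 m = S ✓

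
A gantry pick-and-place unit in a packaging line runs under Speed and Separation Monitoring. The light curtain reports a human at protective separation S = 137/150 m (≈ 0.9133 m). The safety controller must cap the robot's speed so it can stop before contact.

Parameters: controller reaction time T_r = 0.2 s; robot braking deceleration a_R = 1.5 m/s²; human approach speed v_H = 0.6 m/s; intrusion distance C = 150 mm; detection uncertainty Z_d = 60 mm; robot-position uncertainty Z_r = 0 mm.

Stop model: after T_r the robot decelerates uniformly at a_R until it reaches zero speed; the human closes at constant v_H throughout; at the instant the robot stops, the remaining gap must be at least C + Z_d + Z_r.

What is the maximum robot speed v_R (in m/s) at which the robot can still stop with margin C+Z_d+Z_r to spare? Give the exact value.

collect terms ⇒ (1/3)·v_R² + (3/5)·v_R + (-7/12) = 0
  disc = (3/5)² − 4·(1/3)·(-7/12) = 256/225 ; √disc = 16/15
  v_R = (−(3/5) + 16/15) / (2·(1/3)) = 7/10 m/s
check:
stop time T_s = (7/10)/(3/2) = 0.4667 s
robot in T_r: 0.7000·0.2000 = 0.1400 m
braking distance = 0.7000²/(2·1.5000) = 0.1633 m
human closes 0.6000·0.6667 = 0.4000 m
C+Z_d+Z_r = 0.1500+0.0600+0.0000 = 0.2100 m
sum ≈ 0.1400+0.1633+0.4000+0.2100 ≈ 0.9133 m = S ✓

v_R_max = 7/10 m/s = 0.7000 m/s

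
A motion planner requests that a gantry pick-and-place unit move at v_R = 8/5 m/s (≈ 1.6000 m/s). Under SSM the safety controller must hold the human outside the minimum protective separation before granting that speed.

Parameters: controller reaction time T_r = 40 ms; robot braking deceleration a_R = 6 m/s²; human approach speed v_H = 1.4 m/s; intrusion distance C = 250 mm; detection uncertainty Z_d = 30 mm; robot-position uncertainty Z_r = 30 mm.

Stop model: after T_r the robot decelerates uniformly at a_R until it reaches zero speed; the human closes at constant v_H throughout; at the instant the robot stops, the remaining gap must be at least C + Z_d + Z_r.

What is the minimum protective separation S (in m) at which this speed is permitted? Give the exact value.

S_min = 61/60 m = 1.0167 m

braking lasts T_s = (8/5)/6 = 0.2667 s
robot covers v_R·T_r = 1.6000·0.0400 = 0.0640 m before braking
robot covers 1.6000·0.2667 − ½·6.0000·0.2667² = 0.2133 m while stopping
person approaches 1.4000·(0.0400+0.2667) = 0.4293 m
residual clearance needed = 0.2500+0.0300+0.0300 = 0.3100 m
S_min ≈ 0.0640+0.2133+0.4293+0.3100  ⇒  S_min = 61/60 m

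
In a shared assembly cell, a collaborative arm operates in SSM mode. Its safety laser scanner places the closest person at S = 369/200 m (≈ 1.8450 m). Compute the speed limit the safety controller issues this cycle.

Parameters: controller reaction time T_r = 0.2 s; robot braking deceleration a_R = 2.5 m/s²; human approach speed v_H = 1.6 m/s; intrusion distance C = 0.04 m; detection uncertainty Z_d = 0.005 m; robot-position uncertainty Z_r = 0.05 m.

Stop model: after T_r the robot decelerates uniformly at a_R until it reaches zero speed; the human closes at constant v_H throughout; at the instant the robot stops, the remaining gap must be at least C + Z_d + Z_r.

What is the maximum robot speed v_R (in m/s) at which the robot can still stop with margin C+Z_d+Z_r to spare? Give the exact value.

collect terms ⇒ (1/5)·v_R² + (21/25)·v_R + (-143/100) = 0
  disc = (21/25)² − 4·(1/5)·(-143/100) = 1156/625 ; √disc = 34/25
  v_R = (−(21/25) + 34/25) / (2·(1/5)) = 13/10 m/s
check:
braking lasts T_s = (13/10)/(5/2) = 0.5200 s
reaction-phase robot travel = 1.3000·0.2000 = 0.2600 m
robot covers 1.3000·0.5200 − ½·2.5000·0.5200² = 0.3380 m while stopping
person approaches 1.6000·(0.2000+0.5200) = 1.1520 m
C+Z_d+Z_r = 0.0400+0.0050+0.0500 = 0.0950 m
sum ≈ 0.2600+0.3380+1.1520+0.0950 ≈ 1.8450 m = S ✓

v_R_max = 13/10 m/s = 1.3000 m/s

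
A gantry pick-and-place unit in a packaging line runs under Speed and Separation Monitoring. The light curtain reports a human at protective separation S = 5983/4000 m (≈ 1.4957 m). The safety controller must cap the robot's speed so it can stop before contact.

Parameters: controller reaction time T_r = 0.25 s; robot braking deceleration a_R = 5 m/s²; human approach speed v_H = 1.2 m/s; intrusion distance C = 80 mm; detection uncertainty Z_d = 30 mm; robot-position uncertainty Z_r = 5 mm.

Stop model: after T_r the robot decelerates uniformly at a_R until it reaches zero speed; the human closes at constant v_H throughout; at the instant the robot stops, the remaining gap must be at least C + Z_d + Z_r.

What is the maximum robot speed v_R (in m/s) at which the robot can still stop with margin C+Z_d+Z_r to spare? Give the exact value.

collect terms ⇒ (1/10)·v_R² + (49/100)·v_R + (-4323/4000) = 0
  disc = (49/100)² − 4·(1/10)·(-4323/4000) = 1681/2500 ; √disc = 41/50
  v_R = (−(49/100) + 41/50) / (2·(1/10)) = 33/20 m/s
check:
stop time T_s = (33/20)/5 = 0.3300 s
robot in T_r: 1.6500·0.2500 = 0.4125 m
robot covers 1.6500·0.3300 − ½·5.0000·0.3300² = 0.2722 m while stopping
human over T_r+T_s: 1.2000·(0.2500+0.3300) = 0.6960 m
residual clearance needed = 0.0800+0.0300+0.0050 = 0.1150 m
sum ≈ 0.4125+0.2722+0.6960+0.1150 ≈ 1.4957 m = S ✓

v_R_max = 33/20 m/s = 1.6500 m/s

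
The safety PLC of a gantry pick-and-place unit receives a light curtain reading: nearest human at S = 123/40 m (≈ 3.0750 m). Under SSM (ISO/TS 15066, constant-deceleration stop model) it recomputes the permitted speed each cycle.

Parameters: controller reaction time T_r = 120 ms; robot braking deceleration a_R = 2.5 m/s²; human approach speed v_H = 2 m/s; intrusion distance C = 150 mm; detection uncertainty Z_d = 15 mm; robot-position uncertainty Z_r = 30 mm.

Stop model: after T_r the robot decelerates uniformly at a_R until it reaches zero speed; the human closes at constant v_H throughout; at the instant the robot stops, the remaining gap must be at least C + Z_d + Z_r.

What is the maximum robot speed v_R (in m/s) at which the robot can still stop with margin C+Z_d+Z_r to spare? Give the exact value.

v_R_max = 2 m/s = 2.0000 m/s

quadratic (1/5)·v² + (23/25)·v + (-66/25) = 0
  disc = (23/25)² − 4·(1/5)·(-66/25) = 1849/625 ; √disc = 43/25
  v_R = (−(23/25) + 43/25) / (2·(1/5)) = 2 m/s
check:
stop time T_s = 2/(5/2) = 0.8000 s
robot covers v_R·T_r = 2.0000·0.1200 = 0.2400 m before braking
braking distance = 2.0000²/(2·2.5000) = 0.8000 m
person approaches 2.0000·(0.1200+0.8000) = 1.8400 m
C+Z_d+Z_r = 0.1500+0.0150+0.0300 = 0.1950 m
sum ≈ 0.2400+0.8000+1.8400+0.1950 ≈ 3.0750 m = S ✓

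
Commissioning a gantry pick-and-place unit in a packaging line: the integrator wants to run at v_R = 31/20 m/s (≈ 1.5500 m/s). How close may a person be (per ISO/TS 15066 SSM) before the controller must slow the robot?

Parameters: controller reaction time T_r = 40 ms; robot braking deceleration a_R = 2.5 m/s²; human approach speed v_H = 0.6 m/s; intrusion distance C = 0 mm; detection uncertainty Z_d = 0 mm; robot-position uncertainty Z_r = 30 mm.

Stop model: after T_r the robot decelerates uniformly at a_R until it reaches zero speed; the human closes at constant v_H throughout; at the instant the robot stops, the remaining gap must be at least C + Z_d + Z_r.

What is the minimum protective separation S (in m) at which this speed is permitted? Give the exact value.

S_min = 1937/2000 m = 0.9685 m

stop time T_s = (31/20)/(5/2) = 0.6200 s
robot in T_r: 1.5500·0.0400 = 0.0620 m
robot covers 1.5500·0.6200 − ½·2.5000·0.6200² = 0.4805 m while stopping
human closes 0.6000·0.6600 = 0.3960 m
C+Z_d+Z_r = 0.0000+0.0000+0.0300 = 0.0300 m
S_min ≈ 0.0620+0.4805+0.3960+0.0300  ⇒  S_min = 1937/2000 m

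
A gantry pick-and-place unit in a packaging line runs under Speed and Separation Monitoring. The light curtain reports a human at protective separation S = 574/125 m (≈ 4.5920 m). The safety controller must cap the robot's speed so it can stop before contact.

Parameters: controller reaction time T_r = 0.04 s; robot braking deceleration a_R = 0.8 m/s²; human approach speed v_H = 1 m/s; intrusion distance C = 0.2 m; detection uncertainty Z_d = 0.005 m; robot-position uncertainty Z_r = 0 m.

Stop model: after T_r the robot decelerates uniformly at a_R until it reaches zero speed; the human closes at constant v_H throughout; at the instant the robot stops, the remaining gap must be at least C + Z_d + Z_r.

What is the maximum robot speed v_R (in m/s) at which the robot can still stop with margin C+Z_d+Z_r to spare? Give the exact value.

collect terms ⇒ (5/8)·v_R² + (129/100)·v_R + (-4347/1000) = 0
  disc = (129/100)² − 4·(5/8)·(-4347/1000) = 31329/2500 ; √disc = 177/50
  v_R = (−(129/100) + 177/50) / (2·(5/8)) = 9/5 m/s
check:
braking lasts T_s = (9/5)/(4/5) = 2.2500 s
robot covers v_R·T_r = 1.8000·0.0400 = 0.0720 m before braking
robot covers 1.8000·2.2500 − ½·0.8000·2.2500² = 2.0250 m while stopping
human closes 1.0000·2.2900 = 2.2900 m
C+Z_d+Z_r = 0.2000+0.0050+0.0000 = 0.2050 m
sum ≈ 0.0720+2.0250+2.2900+0.2050 ≈ 4.5920 m = S ✓

v_R_max = 9/5 m/s = 1.8000 m/s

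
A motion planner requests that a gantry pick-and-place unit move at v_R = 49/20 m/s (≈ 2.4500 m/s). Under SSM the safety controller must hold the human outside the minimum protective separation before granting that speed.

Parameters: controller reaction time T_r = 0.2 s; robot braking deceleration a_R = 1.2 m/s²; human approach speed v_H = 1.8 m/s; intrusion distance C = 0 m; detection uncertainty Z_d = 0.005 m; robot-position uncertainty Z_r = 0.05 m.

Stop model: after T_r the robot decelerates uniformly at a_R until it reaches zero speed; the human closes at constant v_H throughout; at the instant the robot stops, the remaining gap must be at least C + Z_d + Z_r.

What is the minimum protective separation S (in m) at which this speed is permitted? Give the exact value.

S_min = 33989/4800 m = 7.0810 m

braking lasts T_s = (49/20)/(6/5) = 2.0417 s
robot covers v_R·T_r = 2.4500·0.2000 = 0.4900 m before braking
braking distance = 2.4500²/(2·1.2000) = 2.5010 m
person approaches 1.8000·(0.2000+2.0417) = 4.0350 m
C+Z_d+Z_r = 0.0000+0.0050+0.0500 = 0.0550 m
S_min ≈ 0.4900+2.5010+4.0350+0.0550  ⇒  S_min = 33989/4800 m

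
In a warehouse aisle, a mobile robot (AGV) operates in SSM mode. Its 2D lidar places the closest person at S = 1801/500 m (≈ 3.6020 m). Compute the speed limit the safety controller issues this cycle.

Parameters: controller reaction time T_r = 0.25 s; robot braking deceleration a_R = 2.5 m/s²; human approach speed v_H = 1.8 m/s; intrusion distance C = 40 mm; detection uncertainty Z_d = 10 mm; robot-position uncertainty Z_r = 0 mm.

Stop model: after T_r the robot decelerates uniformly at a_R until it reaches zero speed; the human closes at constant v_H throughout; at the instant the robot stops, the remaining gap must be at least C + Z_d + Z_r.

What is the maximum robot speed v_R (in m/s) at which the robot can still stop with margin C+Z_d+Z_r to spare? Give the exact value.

v_R_max = 11/5 m/s = 2.2000 m/s

quadratic (1/5)·v² + (97/100)·v + (-1551/500) = 0
  disc = (97/100)² − 4·(1/5)·(-1551/500) = 1369/400 ; √disc = 37/20
  v_R = (−(97/100) + 37/20) / (2·(1/5)) = 11/5 m/s
check:
stop time T_s = (11/5)/(5/2) = 0.8800 s
robot in T_r: 2.2000·0.2500 = 0.5500 m
robot under decel: 2.2000²/(2·2.5000) = 0.9680 m
human over T_r+T_s: 1.8000·(0.2500+0.8800) = 2.0340 m
C+Z_d+Z_r = 0.0400+0.0100+0.0000 = 0.0500 m
sum ≈ 0.5500+0.9680+2.0340+0.0500 ≈ 3.6020 m = S ✓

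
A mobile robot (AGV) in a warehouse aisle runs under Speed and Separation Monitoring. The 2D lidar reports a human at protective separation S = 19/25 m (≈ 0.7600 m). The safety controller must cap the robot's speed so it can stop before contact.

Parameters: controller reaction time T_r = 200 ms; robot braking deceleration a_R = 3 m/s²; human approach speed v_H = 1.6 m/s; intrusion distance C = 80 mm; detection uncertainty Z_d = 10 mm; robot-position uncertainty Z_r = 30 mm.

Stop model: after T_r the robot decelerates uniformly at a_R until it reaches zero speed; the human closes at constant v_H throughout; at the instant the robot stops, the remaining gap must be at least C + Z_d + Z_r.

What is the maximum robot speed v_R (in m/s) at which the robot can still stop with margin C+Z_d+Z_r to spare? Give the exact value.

quadratic (1/6)·v² + (11/15)·v + (-8/25) = 0
  disc = (11/15)² − 4·(1/6)·(-8/25) = 169/225 ; √disc = 13/15
  v_R = (−(11/15) + 13/15) / (2·(1/6)) = 2/5 m/s
check:
braking lasts T_s = (2/5)/3 = 0.1333 s
reaction-phase robot travel = 0.4000·0.2000 = 0.0800 m
robot under decel: 0.4000²/(2·3.0000) = 0.0267 m
human closes 1.6000·0.3333 = 0.5333 m
C+Z_d+Z_r = 0.0800+0.0100+0.0300 = 0.1200 m
sum ≈ 0.0800+0.0267+0.5333+0.1200 ≈ 0.7600 m = S ✓

v_R_max = 2/5 m/s = 0.4000 m/s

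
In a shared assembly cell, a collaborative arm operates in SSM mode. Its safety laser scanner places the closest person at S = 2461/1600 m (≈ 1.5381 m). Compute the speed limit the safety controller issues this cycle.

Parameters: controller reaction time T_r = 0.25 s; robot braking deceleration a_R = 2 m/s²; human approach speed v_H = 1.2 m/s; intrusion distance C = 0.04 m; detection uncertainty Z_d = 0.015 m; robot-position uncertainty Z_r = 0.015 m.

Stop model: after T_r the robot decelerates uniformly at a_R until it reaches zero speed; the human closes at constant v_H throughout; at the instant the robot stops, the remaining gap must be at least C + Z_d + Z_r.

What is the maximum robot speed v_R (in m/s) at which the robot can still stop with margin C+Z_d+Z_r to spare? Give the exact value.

v_R_max = 21/20 m/s = 1.0500 m/s

at the boundary: (1/4)·v² + (17/20)·v + (-1869/1600) = 0
  disc = (17/20)² − 4·(1/4)·(-1869/1600) = 121/64 ; √disc = 11/8
  v_R = (−(17/20) + 11/8) / (2·(1/4)) = 21/20 m/s
check:
braking lasts T_s = (21/20)/2 = 0.5250 s
robot covers v_R·T_r = 1.0500·0.2500 = 0.2625 m before braking
braking distance = 1.0500²/(2·2.0000) = 0.2756 m
human closes 1.2000·0.7750 = 0.9300 m
residual clearance needed = 0.0400+0.0150+0.0150 = 0.0700 m
sum ≈ 0.2625+0.2756+0.9300+0.0700 ≈ 1.5381 m = S ✓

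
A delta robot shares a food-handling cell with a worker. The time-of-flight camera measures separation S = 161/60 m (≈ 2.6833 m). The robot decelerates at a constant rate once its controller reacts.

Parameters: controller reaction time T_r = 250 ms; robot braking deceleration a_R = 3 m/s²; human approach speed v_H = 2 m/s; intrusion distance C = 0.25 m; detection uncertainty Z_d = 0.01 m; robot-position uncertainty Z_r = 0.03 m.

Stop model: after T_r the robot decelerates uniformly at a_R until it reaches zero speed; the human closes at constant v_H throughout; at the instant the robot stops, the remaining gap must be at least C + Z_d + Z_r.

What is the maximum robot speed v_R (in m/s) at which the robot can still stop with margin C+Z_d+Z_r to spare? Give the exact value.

collect terms ⇒ (1/6)·v_R² + (11/12)·v_R + (-142/75) = 0
  disc = (11/12)² − 4·(1/6)·(-142/75) = 841/400 ; √disc = 29/20
  v_R = (−(11/12) + 29/20) / (2·(1/6)) = 8/5 m/s
check:
braking lasts T_s = (8/5)/3 = 0.5333 s
reaction-phase robot travel = 1.6000·0.2500 = 0.4000 m
braking distance = 1.6000²/(2·3.0000) = 0.4267 m
human over T_r+T_s: 2.0000·(0.2500+0.5333) = 1.5667 m
C+Z_d+Z_r = 0.2500+0.0100+0.0300 = 0.2900 m
sum ≈ 0.4000+0.4267+1.5667+0.2900 ≈ 2.6833 m = S ✓

v_R_max = 8/5 m/s = 1.6000 m/s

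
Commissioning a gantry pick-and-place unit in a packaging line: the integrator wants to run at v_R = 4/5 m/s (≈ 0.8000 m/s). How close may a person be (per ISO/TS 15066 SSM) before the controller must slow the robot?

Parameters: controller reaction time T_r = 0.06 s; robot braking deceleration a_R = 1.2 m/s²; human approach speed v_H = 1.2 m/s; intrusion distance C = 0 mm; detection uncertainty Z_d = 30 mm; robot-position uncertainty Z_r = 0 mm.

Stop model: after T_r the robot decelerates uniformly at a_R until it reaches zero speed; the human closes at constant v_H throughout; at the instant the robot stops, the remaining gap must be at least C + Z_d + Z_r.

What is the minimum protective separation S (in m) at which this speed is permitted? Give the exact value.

T_s = v_R/a_R = (4/5)/(6/5) = 0.6667 s
robot covers v_R·T_r = 0.8000·0.0600 = 0.0480 m before braking
robot covers 0.8000·0.6667 − ½·1.2000·0.6667² = 0.2667 m while stopping
person approaches 1.2000·(0.0600+0.6667) = 0.8720 m
C+Z_d+Z_r = 0.0000+0.0300+0.0000 = 0.0300 m
S_min ≈ 0.0480+0.2667+0.8720+0.0300  ⇒  S_min = 73/60 m

S_min = 73/60 m = 1.2167 m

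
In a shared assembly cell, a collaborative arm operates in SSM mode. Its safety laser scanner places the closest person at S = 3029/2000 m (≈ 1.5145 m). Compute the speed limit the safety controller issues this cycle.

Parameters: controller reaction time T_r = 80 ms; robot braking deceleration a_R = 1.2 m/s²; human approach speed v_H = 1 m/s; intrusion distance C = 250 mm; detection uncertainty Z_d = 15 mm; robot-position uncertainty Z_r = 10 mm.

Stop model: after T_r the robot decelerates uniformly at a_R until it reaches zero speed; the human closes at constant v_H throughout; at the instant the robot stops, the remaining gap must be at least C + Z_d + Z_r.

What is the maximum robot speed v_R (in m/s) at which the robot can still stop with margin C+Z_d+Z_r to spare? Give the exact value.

v_R_max = 9/10 m/s = 0.9000 m/s

quadratic (5/12)·v² + (137/150)·v + (-2319/2000) = 0
  disc = (137/150)² − 4·(5/12)·(-2319/2000) = 249001/90000 ; √disc = 499/300
  v_R = (−(137/150) + 499/300) / (2·(5/12)) = 9/10 m/s
check:
braking lasts T_s = (9/10)/(6/5) = 0.7500 s
robot covers v_R·T_r = 0.9000·0.0800 = 0.0720 m before braking
robot under decel: 0.9000²/(2·1.2000) = 0.3375 m
human closes 1.0000·0.8300 = 0.8300 m
residual clearance needed = 0.2500+0.0150+0.0100 = 0.2750 m
sum ≈ 0.0720+0.3375+0.8300+0.2750 ≈ 1.5145 m = S ✓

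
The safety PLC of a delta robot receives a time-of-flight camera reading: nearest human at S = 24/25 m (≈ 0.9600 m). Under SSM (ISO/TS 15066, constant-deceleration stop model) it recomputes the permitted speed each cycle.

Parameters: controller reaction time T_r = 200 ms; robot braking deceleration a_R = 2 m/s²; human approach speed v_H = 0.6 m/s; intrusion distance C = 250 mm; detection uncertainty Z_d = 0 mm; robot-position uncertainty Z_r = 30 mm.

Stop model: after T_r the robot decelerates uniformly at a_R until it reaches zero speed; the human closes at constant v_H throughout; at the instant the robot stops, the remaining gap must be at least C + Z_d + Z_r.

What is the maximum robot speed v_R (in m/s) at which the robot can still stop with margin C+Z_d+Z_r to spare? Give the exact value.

v_R_max = 4/5 m/s = 0.8000 m/s

at the boundary: (1/4)·v² + (1/2)·v + (-14/25) = 0
  disc = (1/2)² − 4·(1/4)·(-14/25) = 81/100 ; √disc = 9/10
  v_R = (−(1/2) + 9/10) / (2·(1/4)) = 4/5 m/s
check:
T_s = v_R/a_R = (4/5)/2 = 0.4000 s
robot covers v_R·T_r = 0.8000·0.2000 = 0.1600 m before braking
robot under decel: 0.8000²/(2·2.0000) = 0.1600 m
person approaches 0.6000·(0.2000+0.4000) = 0.3600 m
C+Z_d+Z_r = 0.2500+0.0000+0.0300 = 0.2800 m
sum ≈ 0.1600+0.1600+0.3600+0.2800 ≈ 0.9600 m = S ✓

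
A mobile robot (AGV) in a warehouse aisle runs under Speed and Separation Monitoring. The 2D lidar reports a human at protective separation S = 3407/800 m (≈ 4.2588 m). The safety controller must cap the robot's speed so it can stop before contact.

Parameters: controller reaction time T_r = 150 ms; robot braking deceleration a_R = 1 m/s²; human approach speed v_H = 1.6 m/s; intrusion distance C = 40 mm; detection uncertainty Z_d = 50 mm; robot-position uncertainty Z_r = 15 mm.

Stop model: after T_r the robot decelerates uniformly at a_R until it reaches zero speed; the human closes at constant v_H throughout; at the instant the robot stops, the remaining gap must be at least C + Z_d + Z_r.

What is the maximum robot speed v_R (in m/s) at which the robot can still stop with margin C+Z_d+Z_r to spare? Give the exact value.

v_R_max = 31/20 m/s = 1.5500 m/s

at the boundary: (1/2)·v² + (7/4)·v + (-3131/800) = 0
  disc = (7/4)² − 4·(1/2)·(-3131/800) = 1089/100 ; √disc = 33/10
  v_R = (−(7/4) + 33/10) / (2·(1/2)) = 31/20 m/s
check:
stop time T_s = (31/20)/1 = 1.5500 s
reaction-phase robot travel = 1.5500·0.1500 = 0.2325 m
braking distance = 1.5500²/(2·1.0000) = 1.2012 m
human closes 1.6000·1.7000 = 2.7200 m
C+Z_d+Z_r = 0.0400+0.0500+0.0150 = 0.1050 m
sum ≈ 0.2325+1.2012+2.7200+0.1050 ≈ 4.2588 m = S ✓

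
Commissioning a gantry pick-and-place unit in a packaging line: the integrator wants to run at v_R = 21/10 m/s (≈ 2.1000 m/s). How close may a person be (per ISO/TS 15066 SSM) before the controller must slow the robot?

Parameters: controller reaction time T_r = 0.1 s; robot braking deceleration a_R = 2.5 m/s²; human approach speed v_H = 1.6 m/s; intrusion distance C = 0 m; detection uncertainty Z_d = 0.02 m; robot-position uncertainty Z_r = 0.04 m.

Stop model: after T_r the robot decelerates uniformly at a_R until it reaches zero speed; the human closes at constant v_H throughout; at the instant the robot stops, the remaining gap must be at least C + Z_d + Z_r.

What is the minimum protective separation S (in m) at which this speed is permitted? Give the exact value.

S_min = 332/125 m = 2.6560 m

stop time T_s = (21/10)/(5/2) = 0.8400 s
robot covers v_R·T_r = 2.1000·0.1000 = 0.2100 m before braking
robot covers 2.1000·0.8400 − ½·2.5000·0.8400² = 0.8820 m while stopping
person approaches 1.6000·(0.1000+0.8400) = 1.5040 m
residual clearance needed = 0.0000+0.0200+0.0400 = 0.0600 m
S_min ≈ 0.2100+0.8820+1.5040+0.0600  ⇒  S_min = 332/125 m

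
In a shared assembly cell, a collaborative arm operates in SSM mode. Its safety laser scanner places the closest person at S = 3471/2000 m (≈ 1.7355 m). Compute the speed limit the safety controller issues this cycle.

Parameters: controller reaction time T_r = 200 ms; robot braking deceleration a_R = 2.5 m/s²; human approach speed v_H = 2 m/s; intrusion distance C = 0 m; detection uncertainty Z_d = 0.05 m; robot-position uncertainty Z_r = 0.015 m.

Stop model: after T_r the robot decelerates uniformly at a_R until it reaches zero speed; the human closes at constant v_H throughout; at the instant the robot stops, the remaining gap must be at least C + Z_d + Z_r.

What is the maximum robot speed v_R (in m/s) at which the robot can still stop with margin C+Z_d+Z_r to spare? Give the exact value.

v_R_max = 21/20 m/s = 1.0500 m/s

at the boundary: (1/5)·v² + (1)·v + (-2541/2000) = 0
  disc = (1)² − 4·(1/5)·(-2541/2000) = 5041/2500 ; √disc = 71/50
  v_R = (−(1) + 71/50) / (2·(1/5)) = 21/20 m/s
check:
braking lasts T_s = (21/20)/(5/2) = 0.4200 s
robot covers v_R·T_r = 1.0500·0.2000 = 0.2100 m before braking
braking distance = 1.0500²/(2·2.5000) = 0.2205 m
person approaches 2.0000·(0.2000+0.4200) = 1.2400 m
margins: 0.0000+0.0500+0.0150 = 0.0650 m
sum ≈ 0.2100+0.2205+1.2400+0.0650 ≈ 1.7355 m = S ✓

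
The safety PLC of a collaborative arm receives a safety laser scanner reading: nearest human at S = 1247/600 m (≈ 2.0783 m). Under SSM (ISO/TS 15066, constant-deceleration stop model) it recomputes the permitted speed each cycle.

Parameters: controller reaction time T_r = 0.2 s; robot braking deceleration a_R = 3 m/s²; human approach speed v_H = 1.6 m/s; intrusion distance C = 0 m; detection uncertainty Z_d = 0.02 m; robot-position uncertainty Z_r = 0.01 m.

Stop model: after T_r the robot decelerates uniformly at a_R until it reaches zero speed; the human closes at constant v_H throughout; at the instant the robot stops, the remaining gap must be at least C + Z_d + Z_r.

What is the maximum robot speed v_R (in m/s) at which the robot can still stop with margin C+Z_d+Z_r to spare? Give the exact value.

quadratic (1/6)·v² + (11/15)·v + (-1037/600) = 0
  disc = (11/15)² − 4·(1/6)·(-1037/600) = 169/100 ; √disc = 13/10
  v_R = (−(11/15) + 13/10) / (2·(1/6)) = 17/10 m/s
check:
stop time T_s = (17/10)/3 = 0.5667 s
reaction-phase robot travel = 1.7000·0.2000 = 0.3400 m
braking distance = 1.7000²/(2·3.0000) = 0.4817 m
human closes 1.6000·0.7667 = 1.2267 m
residual clearance needed = 0.0000+0.0200+0.0100 = 0.0300 m
sum ≈ 0.3400+0.4817+1.2267+0.0300 ≈ 2.0783 m = S ✓

v_R_max = 17/10 m/s = 1.7000 m/s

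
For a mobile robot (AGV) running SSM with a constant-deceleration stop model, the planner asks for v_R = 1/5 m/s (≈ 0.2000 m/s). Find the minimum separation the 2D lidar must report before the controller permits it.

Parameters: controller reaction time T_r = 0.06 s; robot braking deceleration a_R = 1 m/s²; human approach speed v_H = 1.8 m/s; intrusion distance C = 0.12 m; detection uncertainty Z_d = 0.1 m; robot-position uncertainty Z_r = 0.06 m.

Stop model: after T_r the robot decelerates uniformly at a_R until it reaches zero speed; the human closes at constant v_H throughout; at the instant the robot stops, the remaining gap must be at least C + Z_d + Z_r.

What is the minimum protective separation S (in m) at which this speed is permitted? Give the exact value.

S_min = 39/50 m = 0.7800 m

stop time T_s = (1/5)/1 = 0.2000 s
reaction-phase robot travel = 0.2000·0.0600 = 0.0120 m
braking distance = 0.2000²/(2·1.0000) = 0.0200 m
human over T_r+T_s: 1.8000·(0.0600+0.2000) = 0.4680 m
margins: 0.1200+0.1000+0.0600 = 0.2800 m
S_min ≈ 0.0120+0.0200+0.4680+0.2800  ⇒  S_min = 39/50 m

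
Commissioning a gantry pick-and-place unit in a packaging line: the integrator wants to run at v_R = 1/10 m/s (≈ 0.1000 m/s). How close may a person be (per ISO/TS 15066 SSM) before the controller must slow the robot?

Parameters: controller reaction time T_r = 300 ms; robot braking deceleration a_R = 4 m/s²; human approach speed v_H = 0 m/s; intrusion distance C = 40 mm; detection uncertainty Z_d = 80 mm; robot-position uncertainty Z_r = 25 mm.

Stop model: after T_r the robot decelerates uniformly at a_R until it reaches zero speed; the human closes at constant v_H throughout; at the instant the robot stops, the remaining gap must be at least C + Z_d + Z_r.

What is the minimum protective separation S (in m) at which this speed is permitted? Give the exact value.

S_min = 141/800 m = 0.1762 m

T_s = v_R/a_R = (1/10)/4 = 0.0250 s
robot in T_r: 0.1000·0.3000 = 0.0300 m
robot covers 0.1000·0.0250 − ½·4.0000·0.0250² = 0.0013 m while stopping
human over T_r+T_s: 0.0000·(0.3000+0.0250) = 0.0000 m
margins: 0.0400+0.0800+0.0250 = 0.1450 m
S_min ≈ 0.0300+0.0013+0.0000+0.1450  ⇒  S_min = 141/800 m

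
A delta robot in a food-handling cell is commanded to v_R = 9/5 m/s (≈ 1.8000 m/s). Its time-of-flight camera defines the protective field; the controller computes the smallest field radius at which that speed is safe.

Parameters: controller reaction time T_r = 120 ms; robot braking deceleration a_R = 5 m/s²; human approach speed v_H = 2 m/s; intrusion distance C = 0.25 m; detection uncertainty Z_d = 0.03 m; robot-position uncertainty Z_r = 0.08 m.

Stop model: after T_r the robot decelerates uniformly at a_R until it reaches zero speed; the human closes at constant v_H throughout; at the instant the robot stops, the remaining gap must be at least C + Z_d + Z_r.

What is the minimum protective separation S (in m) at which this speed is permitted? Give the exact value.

T_s = v_R/a_R = (9/5)/5 = 0.3600 s
robot covers v_R·T_r = 1.8000·0.1200 = 0.2160 m before braking
robot under decel: 1.8000²/(2·5.0000) = 0.3240 m
human closes 2.0000·0.4800 = 0.9600 m
residual clearance needed = 0.2500+0.0300+0.0800 = 0.3600 m
S_min ≈ 0.2160+0.3240+0.9600+0.3600  ⇒  S_min = 93/50 m

S_min = 93/50 m = 1.8600 m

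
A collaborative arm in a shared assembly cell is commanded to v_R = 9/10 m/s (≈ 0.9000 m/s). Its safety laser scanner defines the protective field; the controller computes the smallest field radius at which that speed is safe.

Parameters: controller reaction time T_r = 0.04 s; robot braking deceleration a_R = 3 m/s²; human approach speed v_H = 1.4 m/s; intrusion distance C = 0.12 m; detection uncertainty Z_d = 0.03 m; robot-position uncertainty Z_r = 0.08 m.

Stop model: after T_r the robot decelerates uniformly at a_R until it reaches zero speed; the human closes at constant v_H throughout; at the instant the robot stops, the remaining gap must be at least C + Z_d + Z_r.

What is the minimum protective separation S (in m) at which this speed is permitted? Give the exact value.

S_min = 877/1000 m = 0.8770 m

stop time T_s = (9/10)/3 = 0.3000 s
reaction-phase robot travel = 0.9000·0.0400 = 0.0360 m
robot covers 0.9000·0.3000 − ½·3.0000·0.3000² = 0.1350 m while stopping
person approaches 1.4000·(0.0400+0.3000) = 0.4760 m
residual clearance needed = 0.1200+0.0300+0.0800 = 0.2300 m
S_min ≈ 0.0360+0.1350+0.4760+0.2300  ⇒  S_min = 877/1000 m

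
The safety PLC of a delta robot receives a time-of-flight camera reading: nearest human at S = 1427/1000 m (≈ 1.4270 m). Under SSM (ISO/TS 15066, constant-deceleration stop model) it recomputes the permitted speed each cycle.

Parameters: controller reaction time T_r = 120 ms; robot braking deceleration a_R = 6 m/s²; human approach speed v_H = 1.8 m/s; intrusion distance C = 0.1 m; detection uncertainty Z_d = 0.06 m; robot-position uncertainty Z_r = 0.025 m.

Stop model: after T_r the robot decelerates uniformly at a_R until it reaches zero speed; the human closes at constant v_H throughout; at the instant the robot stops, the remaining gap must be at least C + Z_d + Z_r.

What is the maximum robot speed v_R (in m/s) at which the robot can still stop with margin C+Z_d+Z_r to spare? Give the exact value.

v_R_max = 9/5 m/s = 1.8000 m/s

at the boundary: (1/12)·v² + (21/50)·v + (-513/500) = 0
  disc = (21/50)² − 4·(1/12)·(-513/500) = 324/625 ; √disc = 18/25
  v_R = (−(21/50) + 18/25) / (2·(1/12)) = 9/5 m/s
check:
braking lasts T_s = (9/5)/6 = 0.3000 s
reaction-phase robot travel = 1.8000·0.1200 = 0.2160 m
robot covers 1.8000·0.3000 − ½·6.0000·0.3000² = 0.2700 m while stopping
human over T_r+T_s: 1.8000·(0.1200+0.3000) = 0.7560 m
C+Z_d+Z_r = 0.1000+0.0600+0.0250 = 0.1850 m
sum ≈ 0.2160+0.2700+0.7560+0.1850 ≈ 1.4270 m = S ✓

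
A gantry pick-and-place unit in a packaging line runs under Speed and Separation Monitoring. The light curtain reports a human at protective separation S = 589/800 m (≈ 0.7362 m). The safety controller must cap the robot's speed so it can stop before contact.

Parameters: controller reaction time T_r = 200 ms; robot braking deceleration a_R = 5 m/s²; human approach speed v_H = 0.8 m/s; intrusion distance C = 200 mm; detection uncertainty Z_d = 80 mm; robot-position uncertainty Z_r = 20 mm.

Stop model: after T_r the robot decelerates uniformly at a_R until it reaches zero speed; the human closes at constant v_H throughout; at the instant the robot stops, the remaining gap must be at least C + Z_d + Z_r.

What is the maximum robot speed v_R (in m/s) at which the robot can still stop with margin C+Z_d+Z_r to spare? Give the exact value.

at the boundary: (1/10)·v² + (9/25)·v + (-221/800) = 0
  disc = (9/25)² − 4·(1/10)·(-221/800) = 2401/10000 ; √disc = 49/100
  v_R = (−(9/25) + 49/100) / (2·(1/10)) = 13/20 m/s
check:
braking lasts T_s = (13/20)/5 = 0.1300 s
robot covers v_R·T_r = 0.6500·0.2000 = 0.1300 m before braking
robot covers 0.6500·0.1300 − ½·5.0000·0.1300² = 0.0423 m while stopping
person approaches 0.8000·(0.2000+0.1300) = 0.2640 m
margins: 0.2000+0.0800+0.0200 = 0.3000 m
sum ≈ 0.1300+0.0423+0.2640+0.3000 ≈ 0.7362 m = S ✓

v_R_max = 13/20 m/s = 0.6500 m/s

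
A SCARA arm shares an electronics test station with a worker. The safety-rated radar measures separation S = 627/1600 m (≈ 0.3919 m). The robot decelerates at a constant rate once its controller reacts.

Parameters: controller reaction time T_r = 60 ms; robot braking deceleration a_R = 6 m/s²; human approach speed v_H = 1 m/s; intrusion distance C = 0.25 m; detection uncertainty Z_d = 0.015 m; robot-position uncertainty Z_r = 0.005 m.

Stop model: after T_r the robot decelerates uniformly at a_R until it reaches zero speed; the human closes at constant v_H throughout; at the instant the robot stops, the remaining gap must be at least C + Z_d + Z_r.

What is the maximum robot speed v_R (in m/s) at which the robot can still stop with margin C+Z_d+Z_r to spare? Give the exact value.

quadratic (1/12)·v² + (17/75)·v + (-99/1600) = 0
  disc = (17/75)² − 4·(1/12)·(-99/1600) = 25921/360000 ; √disc = 161/600
  v_R = (−(17/75) + 161/600) / (2·(1/12)) = 1/4 m/s
check:
T_s = v_R/a_R = (1/4)/6 = 0.0417 s
robot in T_r: 0.2500·0.0600 = 0.0150 m
braking distance = 0.2500²/(2·6.0000) = 0.0052 m
human closes 1.0000·0.1017 = 0.1017 m
residual clearance needed = 0.2500+0.0150+0.0050 = 0.2700 m
sum ≈ 0.0150+0.0052+0.1017+0.2700 ≈ 0.3919 m = S ✓

v_R_max = 1/4 m/s = 0.2500 m/s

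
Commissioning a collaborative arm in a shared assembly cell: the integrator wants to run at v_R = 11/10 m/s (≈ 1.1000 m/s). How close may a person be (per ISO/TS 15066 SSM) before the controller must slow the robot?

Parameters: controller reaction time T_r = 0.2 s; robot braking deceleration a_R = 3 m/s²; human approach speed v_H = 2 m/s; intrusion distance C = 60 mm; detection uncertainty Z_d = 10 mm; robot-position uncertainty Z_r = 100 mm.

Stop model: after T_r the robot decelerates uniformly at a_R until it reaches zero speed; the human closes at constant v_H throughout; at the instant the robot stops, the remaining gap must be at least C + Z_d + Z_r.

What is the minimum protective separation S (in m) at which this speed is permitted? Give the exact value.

S_min = 69/40 m = 1.7250 m

braking lasts T_s = (11/10)/3 = 0.3667 s
robot in T_r: 1.1000·0.2000 = 0.2200 m
braking distance = 1.1000²/(2·3.0000) = 0.2017 m
person approaches 2.0000·(0.2000+0.3667) = 1.1333 m
C+Z_d+Z_r = 0.0600+0.0100+0.1000 = 0.1700 m
S_min ≈ 0.2200+0.2017+1.1333+0.1700  ⇒  S_min = 69/40 m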